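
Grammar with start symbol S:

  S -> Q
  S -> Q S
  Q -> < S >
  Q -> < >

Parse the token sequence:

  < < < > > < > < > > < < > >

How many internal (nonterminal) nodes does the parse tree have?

14

[S [Q < [S [Q < [S [Q < >]] >] [S [Q < >] [S [Q < >]]]] >] [S [Q < [S [Q < >]] >]]]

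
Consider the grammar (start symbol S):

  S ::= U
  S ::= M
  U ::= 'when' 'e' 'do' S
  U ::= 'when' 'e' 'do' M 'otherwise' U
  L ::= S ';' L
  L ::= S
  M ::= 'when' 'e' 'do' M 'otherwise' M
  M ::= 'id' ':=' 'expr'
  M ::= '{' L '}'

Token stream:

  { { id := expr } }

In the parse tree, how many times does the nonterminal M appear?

3

[S [M { [L [S [M { [L [S [M id := expr]]] }]]] }]]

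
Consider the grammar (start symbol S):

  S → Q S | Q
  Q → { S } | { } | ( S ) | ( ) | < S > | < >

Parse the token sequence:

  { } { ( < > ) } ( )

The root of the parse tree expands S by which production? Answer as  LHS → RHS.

[S [Q { }] [S [Q { [S [Q ( [S [Q < >]] )]] }] [S [Q ( )]]]]

S → Q S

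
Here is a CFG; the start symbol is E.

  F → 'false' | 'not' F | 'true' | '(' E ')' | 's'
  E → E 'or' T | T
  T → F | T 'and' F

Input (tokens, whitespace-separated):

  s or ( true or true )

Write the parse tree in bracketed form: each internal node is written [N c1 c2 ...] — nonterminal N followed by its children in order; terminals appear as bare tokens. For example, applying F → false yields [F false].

[E [E [T [F s]]] or [T [F ( [E [E [T [F true]]] or [T [F true]]] )]]]

E
E or T
T or T
F or T
s or T
s or F
s or ( E )
s or ( E or T )
s or ( T or T )
s or ( F or T )
s or ( true or T )
s or ( true or F )
s or ( true or true )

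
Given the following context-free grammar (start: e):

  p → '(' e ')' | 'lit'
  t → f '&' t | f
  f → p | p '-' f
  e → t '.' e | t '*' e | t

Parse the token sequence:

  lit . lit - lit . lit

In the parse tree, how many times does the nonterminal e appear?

3

[e [t [f [p lit]]] . [e [t [f [p lit] - [f [p lit]]]] . [e [t [f [p lit]]]]]]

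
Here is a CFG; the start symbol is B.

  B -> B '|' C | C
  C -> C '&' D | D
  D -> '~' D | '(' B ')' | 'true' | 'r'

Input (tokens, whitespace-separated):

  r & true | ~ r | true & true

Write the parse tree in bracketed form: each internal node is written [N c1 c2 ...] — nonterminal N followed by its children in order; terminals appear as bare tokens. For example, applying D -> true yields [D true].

B
B | C
B | C | C
C | C | C
C & D | C | C
D & D | C | C
r & D | C | C
r & true | C | C
r & true | D | C
r & true | ~ D | C
r & true | ~ r | C
r & true | ~ r | C & D
r & true | ~ r | D & D
r & true | ~ r | true & D
r & true | ~ r | true & true

[B [B [B [C [C [D r]] & [D true]]] | [C [D ~ [D r]]]] | [C [C [D true]] & [D true]]]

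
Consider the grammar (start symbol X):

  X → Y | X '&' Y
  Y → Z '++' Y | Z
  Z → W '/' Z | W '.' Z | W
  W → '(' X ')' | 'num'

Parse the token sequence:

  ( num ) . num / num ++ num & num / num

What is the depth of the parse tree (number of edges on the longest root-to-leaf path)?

9

[X [X [Y [Z [W ( [X [Y [Z [W num]]]] )] . [Z [W num] / [Z [W num]]]] ++ [Y [Z [W num]]]]] & [Y [Z [W num] / [Z [W num]]]]]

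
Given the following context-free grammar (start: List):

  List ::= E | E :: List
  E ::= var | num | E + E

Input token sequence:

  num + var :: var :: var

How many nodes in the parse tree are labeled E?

[List [E [E num] + [E var]] :: [List [E var] :: [List [E var]]]]

5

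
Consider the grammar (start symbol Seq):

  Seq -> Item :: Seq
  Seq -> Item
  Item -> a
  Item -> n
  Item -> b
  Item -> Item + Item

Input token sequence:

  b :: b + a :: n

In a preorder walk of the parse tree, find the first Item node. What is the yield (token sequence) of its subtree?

[Seq [Item b] :: [Seq [Item [Item b] + [Item a]] :: [Seq [Item n]]]]

b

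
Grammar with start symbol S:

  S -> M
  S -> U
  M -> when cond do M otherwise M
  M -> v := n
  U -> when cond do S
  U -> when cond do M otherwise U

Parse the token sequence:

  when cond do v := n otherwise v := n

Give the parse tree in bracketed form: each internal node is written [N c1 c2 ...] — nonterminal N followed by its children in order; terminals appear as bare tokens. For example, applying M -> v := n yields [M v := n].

[S [M when cond do [M v := n] otherwise [M v := n]]]

S
M
when cond do M otherwise M
when cond do v := n otherwise M
when cond do v := n otherwise v := n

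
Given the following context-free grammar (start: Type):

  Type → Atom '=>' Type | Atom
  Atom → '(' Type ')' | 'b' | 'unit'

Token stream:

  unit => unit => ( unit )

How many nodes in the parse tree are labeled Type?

4

[Type [Atom unit] => [Type [Atom unit] => [Type [Atom ( [Type [Atom unit]] )]]]]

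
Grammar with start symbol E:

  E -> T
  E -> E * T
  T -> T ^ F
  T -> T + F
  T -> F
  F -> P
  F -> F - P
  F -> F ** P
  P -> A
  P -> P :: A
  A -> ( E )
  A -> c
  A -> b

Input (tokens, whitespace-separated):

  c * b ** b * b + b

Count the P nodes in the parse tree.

[E [E [E [T [F [P [A c]]]]] * [T [F [F [P [A b]]] ** [P [A b]]]]] * [T [T [F [P [A b]]]] + [F [P [A b]]]]]

5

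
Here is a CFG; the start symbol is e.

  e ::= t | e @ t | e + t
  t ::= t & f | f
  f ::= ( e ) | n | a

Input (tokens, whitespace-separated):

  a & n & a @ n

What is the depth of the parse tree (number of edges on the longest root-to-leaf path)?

[e [e [t [t [t [f a]] & [f n]] & [f a]]] @ [t [f n]]]

6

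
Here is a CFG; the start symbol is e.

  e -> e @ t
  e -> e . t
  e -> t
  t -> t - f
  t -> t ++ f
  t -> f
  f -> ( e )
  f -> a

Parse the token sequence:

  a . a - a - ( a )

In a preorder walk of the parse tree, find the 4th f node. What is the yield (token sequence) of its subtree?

( a )

[e [e [t [f a]]] . [t [t [t [f a]] - [f a]] - [f ( [e [t [f a]]] )]]]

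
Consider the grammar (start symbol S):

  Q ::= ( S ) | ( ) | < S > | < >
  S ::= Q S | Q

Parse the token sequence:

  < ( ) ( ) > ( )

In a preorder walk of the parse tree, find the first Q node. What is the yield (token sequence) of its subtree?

[S [Q < [S [Q ( )] [S [Q ( )]]] >] [S [Q ( )]]]

< ( ) ( ) >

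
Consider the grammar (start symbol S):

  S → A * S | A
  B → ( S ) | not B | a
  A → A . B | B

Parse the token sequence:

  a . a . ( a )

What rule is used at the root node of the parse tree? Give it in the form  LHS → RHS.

[S [A [A [A [B a]] . [B a]] . [B ( [S [A [B a]]] )]]]

S → A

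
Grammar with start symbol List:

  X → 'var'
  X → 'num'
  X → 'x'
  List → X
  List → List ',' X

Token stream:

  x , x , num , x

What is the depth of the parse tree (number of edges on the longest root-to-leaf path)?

[List [List [List [List [X x]] , [X x]] , [X num]] , [X x]]

5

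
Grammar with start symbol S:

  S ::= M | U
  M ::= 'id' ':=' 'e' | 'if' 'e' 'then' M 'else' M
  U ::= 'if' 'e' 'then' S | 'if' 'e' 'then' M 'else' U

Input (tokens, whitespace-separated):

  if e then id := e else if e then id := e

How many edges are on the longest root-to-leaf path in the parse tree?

[S [U if e then [M id := e] else [U if e then [S [M id := e]]]]]

5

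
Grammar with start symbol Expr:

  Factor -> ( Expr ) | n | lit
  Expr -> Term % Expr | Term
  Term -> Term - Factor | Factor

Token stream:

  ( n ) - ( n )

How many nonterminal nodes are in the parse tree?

[Expr [Term [Term [Factor ( [Expr [Term [Factor n]]] )]] - [Factor ( [Expr [Term [Factor n]]] )]]]

11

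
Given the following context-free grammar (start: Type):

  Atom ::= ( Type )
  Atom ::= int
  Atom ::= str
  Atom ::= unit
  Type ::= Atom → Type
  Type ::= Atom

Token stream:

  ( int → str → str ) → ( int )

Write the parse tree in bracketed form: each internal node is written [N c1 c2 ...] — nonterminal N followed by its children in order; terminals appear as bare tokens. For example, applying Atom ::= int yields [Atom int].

Type
Atom → Type
( Type ) → Type
( Atom → Type ) → Type
( int → Type ) → Type
( int → Atom → Type ) → Type
( int → str → Type ) → Type
( int → str → Atom ) → Type
( int → str → str ) → Type
( int → str → str ) → Atom
( int → str → str ) → ( Type )
( int → str → str ) → ( Atom )
( int → str → str ) → ( int )

[Type [Atom ( [Type [Atom int] → [Type [Atom str] → [Type [Atom str]]]] )] → [Type [Atom ( [Type [Atom int]] )]]]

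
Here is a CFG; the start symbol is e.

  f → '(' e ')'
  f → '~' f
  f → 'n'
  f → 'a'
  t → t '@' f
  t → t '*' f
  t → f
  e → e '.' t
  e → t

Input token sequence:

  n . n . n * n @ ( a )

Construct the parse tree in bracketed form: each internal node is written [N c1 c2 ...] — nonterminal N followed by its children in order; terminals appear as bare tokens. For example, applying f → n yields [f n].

e
e . t
e . t . t
t . t . t
f . t . t
n . t . t
n . f . t
n . n . t
n . n . t @ f
n . n . t * f @ f
n . n . f * f @ f
n . n . n * f @ f
n . n . n * n @ f
n . n . n * n @ ( e )
n . n . n * n @ ( t )
n . n . n * n @ ( f )
n . n . n * n @ ( a )

[e [e [e [t [f n]]] . [t [f n]]] . [t [t [t [f n]] * [f n]] @ [f ( [e [t [f a]]] )]]]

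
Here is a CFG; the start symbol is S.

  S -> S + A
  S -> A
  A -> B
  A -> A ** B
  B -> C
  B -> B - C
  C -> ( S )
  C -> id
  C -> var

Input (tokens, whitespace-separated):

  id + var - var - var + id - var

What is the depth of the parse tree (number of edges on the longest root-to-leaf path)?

7

[S [S [S [A [B [C id]]]] + [A [B [B [B [C var]] - [C var]] - [C var]]]] + [A [B [B [C id]] - [C var]]]]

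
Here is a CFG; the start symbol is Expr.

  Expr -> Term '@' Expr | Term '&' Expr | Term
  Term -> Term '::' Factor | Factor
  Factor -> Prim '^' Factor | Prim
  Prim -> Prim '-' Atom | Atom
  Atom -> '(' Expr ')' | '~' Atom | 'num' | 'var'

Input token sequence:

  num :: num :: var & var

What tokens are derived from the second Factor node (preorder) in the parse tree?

[Expr [Term [Term [Term [Factor [Prim [Atom num]]]] :: [Factor [Prim [Atom num]]]] :: [Factor [Prim [Atom var]]]] & [Expr [Term [Factor [Prim [Atom var]]]]]]

num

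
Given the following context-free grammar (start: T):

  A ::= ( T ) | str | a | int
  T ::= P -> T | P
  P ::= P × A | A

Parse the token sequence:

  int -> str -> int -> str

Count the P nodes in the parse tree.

4

[T [P [A int]] -> [T [P [A str]] -> [T [P [A int]] -> [T [P [A str]]]]]]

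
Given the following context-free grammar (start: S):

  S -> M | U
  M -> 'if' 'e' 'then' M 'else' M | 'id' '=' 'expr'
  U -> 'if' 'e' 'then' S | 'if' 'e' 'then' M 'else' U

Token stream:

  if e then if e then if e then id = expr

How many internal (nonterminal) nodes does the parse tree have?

[S [U if e then [S [U if e then [S [U if e then [S [M id = expr]]]]]]]]

8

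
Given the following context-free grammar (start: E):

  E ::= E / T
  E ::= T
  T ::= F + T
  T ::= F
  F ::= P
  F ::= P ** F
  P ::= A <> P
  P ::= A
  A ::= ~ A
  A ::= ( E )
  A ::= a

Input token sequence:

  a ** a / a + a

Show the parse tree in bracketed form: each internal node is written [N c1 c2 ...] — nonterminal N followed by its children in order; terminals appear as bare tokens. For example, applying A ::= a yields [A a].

[E [E [T [F [P [A a]] ** [F [P [A a]]]]]] / [T [F [P [A a]]] + [T [F [P [A a]]]]]]

E
E / T
T / T
F / T
P ** F / T
A ** F / T
a ** F / T
a ** P / T
a ** A / T
a ** a / T
a ** a / F + T
a ** a / P + T
a ** a / A + T
a ** a / a + T
a ** a / a + F
a ** a / a + P
a ** a / a + A
a ** a / a + a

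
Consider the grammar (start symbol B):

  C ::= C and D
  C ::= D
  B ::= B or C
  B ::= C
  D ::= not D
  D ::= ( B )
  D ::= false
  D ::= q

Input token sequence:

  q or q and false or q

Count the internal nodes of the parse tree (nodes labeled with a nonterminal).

[B [B [B [C [D q]]] or [C [C [D q]] and [D false]]] or [C [D q]]]

11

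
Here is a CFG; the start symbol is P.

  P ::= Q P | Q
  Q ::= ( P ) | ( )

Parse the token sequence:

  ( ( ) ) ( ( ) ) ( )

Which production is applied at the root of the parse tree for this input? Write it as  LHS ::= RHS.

[P [Q ( [P [Q ( )]] )] [P [Q ( [P [Q ( )]] )] [P [Q ( )]]]]

P ::= Q P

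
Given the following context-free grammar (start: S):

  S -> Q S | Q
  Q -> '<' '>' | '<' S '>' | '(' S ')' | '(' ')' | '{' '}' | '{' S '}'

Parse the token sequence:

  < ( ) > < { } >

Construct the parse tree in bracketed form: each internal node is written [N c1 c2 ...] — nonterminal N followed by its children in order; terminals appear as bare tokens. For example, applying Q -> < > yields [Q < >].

[S [Q < [S [Q ( )]] >] [S [Q < [S [Q { }]] >]]]

S
Q S
< S > S
< Q > S
< ( ) > S
< ( ) > Q
< ( ) > < S >
< ( ) > < Q >
< ( ) > < { } >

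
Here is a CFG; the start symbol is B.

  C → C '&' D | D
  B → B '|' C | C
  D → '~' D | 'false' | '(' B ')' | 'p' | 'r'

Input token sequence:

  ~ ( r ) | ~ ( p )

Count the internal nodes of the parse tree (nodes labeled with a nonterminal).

14

[B [B [C [D ~ [D ( [B [C [D r]]] )]]]] | [C [D ~ [D ( [B [C [D p]]] )]]]]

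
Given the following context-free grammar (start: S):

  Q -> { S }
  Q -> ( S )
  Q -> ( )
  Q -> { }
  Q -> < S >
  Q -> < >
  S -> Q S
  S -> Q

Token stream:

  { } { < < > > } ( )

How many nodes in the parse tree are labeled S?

5

[S [Q { }] [S [Q { [S [Q < [S [Q < >]] >]] }] [S [Q ( )]]]]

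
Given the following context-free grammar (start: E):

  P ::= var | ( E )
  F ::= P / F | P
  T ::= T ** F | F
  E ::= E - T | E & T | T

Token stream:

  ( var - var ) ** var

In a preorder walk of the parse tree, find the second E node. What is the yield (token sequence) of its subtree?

[E [T [T [F [P ( [E [E [T [F [P var]]]] - [T [F [P var]]]] )]]] ** [F [P var]]]]

var - var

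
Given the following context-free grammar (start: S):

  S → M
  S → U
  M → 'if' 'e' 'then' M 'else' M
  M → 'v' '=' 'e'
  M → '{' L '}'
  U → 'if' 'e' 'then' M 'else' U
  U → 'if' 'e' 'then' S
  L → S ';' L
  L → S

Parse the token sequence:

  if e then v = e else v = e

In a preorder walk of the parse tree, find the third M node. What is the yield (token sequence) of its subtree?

v = e

[S [M if e then [M v = e] else [M v = e]]]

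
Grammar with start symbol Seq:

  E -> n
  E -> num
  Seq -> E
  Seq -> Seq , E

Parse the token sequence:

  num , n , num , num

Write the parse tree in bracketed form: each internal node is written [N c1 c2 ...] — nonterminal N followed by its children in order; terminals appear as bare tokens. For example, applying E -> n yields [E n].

[Seq [Seq [Seq [Seq [E num]] , [E n]] , [E num]] , [E num]]

Seq
Seq , E
Seq , E , E
Seq , E , E , E
E , E , E , E
num , E , E , E
num , n , E , E
num , n , num , E
num , n , num , num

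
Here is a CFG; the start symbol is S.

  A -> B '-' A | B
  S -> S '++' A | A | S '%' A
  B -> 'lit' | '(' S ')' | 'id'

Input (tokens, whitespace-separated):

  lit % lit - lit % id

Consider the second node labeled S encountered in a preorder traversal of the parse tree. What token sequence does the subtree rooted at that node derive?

lit % lit - lit

[S [S [S [A [B lit]]] % [A [B lit] - [A [B lit]]]] % [A [B id]]]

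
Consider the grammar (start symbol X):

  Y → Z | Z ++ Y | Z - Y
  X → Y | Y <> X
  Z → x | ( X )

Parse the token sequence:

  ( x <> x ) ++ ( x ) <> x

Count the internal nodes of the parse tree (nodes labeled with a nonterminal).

[X [Y [Z ( [X [Y [Z x]] <> [X [Y [Z x]]]] )] ++ [Y [Z ( [X [Y [Z x]]] )]]] <> [X [Y [Z x]]]]

17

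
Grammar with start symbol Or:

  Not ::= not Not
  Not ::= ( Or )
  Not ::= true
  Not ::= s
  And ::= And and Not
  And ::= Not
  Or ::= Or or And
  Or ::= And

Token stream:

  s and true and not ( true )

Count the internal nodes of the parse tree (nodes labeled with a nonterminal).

[Or [And [And [And [Not s]] and [Not true]] and [Not not [Not ( [Or [And [Not true]]] )]]]]

11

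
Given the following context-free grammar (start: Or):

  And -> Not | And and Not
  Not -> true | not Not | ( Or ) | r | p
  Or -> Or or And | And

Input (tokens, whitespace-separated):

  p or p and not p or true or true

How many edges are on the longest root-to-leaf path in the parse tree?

6

[Or [Or [Or [Or [And [Not p]]] or [And [And [Not p]] and [Not not [Not p]]]] or [And [Not true]]] or [And [Not true]]]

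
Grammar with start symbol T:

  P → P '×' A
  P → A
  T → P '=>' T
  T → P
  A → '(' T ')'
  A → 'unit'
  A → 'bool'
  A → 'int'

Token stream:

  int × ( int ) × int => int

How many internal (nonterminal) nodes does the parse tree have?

13

[T [P [P [P [A int]] × [A ( [T [P [A int]]] )]] × [A int]] => [T [P [A int]]]]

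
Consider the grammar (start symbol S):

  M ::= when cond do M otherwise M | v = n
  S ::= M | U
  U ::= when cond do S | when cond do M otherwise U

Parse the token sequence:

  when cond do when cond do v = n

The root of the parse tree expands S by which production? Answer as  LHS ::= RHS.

[S [U when cond do [S [U when cond do [S [M v = n]]]]]]

S ::= U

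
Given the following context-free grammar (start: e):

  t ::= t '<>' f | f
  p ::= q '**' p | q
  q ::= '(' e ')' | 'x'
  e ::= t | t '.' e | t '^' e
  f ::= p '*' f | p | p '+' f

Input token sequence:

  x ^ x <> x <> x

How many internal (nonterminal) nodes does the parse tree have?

18

[e [t [f [p [q x]]]] ^ [e [t [t [t [f [p [q x]]]] <> [f [p [q x]]]] <> [f [p [q x]]]]]]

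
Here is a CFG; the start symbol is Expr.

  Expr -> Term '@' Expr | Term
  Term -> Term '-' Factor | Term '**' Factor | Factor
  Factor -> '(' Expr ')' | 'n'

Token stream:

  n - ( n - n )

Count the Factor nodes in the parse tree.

[Expr [Term [Term [Factor n]] - [Factor ( [Expr [Term [Term [Factor n]] - [Factor n]]] )]]]

4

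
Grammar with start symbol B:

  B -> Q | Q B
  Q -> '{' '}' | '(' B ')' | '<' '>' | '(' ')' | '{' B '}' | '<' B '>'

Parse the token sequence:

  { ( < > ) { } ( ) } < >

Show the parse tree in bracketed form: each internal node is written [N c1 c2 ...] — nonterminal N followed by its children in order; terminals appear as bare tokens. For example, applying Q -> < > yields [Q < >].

[B [Q { [B [Q ( [B [Q < >]] )] [B [Q { }] [B [Q ( )]]]] }] [B [Q < >]]]

B
Q B
{ B } B
{ Q B } B
{ ( B ) B } B
{ ( Q ) B } B
{ ( < > ) B } B
{ ( < > ) Q B } B
{ ( < > ) { } B } B
{ ( < > ) { } Q } B
{ ( < > ) { } ( ) } B
{ ( < > ) { } ( ) } Q
{ ( < > ) { } ( ) } < >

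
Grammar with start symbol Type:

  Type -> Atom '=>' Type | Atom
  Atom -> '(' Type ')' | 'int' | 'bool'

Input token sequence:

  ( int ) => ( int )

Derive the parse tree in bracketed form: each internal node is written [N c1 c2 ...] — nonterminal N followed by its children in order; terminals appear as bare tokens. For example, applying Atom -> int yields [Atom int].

Type
Atom => Type
( Type ) => Type
( Atom ) => Type
( int ) => Type
( int ) => Atom
( int ) => ( Type )
( int ) => ( Atom )
( int ) => ( int )

[Type [Atom ( [Type [Atom int]] )] => [Type [Atom ( [Type [Atom int]] )]]]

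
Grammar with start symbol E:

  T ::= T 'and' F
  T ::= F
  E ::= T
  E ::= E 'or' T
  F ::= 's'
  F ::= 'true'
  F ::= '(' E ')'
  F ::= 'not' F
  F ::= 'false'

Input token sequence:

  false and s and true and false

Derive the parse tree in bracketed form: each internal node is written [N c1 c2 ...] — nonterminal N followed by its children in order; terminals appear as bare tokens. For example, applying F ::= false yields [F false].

E
T
T and F
T and F and F
T and F and F and F
F and F and F and F
false and F and F and F
false and s and F and F
false and s and true and F
false and s and true and false

[E [T [T [T [T [F false]] and [F s]] and [F true]] and [F false]]]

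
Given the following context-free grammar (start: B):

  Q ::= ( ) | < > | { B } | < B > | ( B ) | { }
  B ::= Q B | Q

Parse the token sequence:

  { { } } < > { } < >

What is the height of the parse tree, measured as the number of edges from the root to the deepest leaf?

5

[B [Q { [B [Q { }]] }] [B [Q < >] [B [Q { }] [B [Q < >]]]]]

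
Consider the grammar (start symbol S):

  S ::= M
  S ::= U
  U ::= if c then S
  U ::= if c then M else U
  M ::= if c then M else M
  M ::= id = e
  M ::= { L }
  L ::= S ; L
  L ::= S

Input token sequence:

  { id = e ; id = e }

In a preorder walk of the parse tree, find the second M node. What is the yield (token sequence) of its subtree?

[S [M { [L [S [M id = e]] ; [L [S [M id = e]]]] }]]

id = e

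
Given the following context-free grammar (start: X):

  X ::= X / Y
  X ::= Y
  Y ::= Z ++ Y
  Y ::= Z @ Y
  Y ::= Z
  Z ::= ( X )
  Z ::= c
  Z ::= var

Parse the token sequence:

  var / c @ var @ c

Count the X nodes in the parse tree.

2

[X [X [Y [Z var]]] / [Y [Z c] @ [Y [Z var] @ [Y [Z c]]]]]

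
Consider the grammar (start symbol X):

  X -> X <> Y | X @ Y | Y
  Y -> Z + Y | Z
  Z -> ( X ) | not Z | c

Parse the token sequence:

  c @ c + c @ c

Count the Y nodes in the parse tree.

4

[X [X [X [Y [Z c]]] @ [Y [Z c] + [Y [Z c]]]] @ [Y [Z c]]]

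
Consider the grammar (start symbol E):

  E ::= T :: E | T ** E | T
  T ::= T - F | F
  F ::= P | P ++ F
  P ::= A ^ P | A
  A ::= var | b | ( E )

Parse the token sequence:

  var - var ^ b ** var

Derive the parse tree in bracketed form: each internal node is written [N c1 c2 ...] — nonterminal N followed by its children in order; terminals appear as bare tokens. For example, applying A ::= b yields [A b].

[E [T [T [F [P [A var]]]] - [F [P [A var] ^ [P [A b]]]]] ** [E [T [F [P [A var]]]]]]

E
T ** E
T - F ** E
F - F ** E
P - F ** E
A - F ** E
var - F ** E
var - P ** E
var - A ^ P ** E
var - var ^ P ** E
var - var ^ A ** E
var - var ^ b ** E
var - var ^ b ** T
var - var ^ b ** F
var - var ^ b ** P
var - var ^ b ** A
var - var ^ b ** var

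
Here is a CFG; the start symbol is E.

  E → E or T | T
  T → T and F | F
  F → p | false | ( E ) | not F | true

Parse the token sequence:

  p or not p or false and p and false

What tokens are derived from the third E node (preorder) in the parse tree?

p

[E [E [E [T [F p]]] or [T [F not [F p]]]] or [T [T [T [F false]] and [F p]] and [F false]]]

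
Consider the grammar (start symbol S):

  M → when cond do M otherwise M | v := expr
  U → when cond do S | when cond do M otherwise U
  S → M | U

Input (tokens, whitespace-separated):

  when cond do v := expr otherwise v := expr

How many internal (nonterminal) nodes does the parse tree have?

4

[S [M when cond do [M v := expr] otherwise [M v := expr]]]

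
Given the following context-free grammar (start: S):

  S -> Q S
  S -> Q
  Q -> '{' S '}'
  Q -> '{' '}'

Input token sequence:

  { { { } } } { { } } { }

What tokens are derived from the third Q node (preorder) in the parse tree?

{ }

[S [Q { [S [Q { [S [Q { }]] }]] }] [S [Q { [S [Q { }]] }] [S [Q { }]]]]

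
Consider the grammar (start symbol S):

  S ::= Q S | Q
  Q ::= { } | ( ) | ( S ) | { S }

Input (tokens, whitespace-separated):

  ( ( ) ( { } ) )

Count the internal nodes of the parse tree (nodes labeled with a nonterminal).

8

[S [Q ( [S [Q ( )] [S [Q ( [S [Q { }]] )]]] )]]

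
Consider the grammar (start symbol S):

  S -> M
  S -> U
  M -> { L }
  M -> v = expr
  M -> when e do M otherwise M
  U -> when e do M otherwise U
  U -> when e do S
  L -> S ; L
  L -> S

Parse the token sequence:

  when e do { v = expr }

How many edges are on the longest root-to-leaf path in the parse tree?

7

[S [U when e do [S [M { [L [S [M v = expr]]] }]]]]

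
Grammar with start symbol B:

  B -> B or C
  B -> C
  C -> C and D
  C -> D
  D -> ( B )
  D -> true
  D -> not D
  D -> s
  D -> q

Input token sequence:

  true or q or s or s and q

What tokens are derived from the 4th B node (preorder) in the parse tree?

true

[B [B [B [B [C [D true]]] or [C [D q]]] or [C [D s]]] or [C [C [D s]] and [D q]]]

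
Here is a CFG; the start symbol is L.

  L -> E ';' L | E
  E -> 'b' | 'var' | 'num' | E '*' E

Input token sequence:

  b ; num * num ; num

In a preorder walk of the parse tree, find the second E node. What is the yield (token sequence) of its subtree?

num * num

[L [E b] ; [L [E [E num] * [E num]] ; [L [E num]]]]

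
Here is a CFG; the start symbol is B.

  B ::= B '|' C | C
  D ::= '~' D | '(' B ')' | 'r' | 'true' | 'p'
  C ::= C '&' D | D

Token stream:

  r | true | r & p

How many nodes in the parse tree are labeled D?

4

[B [B [B [C [D r]]] | [C [D true]]] | [C [C [D r]] & [D p]]]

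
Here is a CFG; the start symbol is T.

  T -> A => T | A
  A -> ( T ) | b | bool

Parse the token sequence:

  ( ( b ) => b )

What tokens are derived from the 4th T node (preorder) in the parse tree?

b

[T [A ( [T [A ( [T [A b]] )] => [T [A b]]] )]]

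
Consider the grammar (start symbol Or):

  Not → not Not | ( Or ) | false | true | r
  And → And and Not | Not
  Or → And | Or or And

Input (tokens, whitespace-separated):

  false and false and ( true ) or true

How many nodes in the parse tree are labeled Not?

5

[Or [Or [And [And [And [Not false]] and [Not false]] and [Not ( [Or [And [Not true]]] )]]] or [And [Not true]]]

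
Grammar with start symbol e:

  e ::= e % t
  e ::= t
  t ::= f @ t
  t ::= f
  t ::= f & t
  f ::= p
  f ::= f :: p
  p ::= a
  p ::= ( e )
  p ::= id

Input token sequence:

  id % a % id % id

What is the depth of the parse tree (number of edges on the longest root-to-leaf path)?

[e [e [e [e [t [f [p id]]]] % [t [f [p a]]]] % [t [f [p id]]]] % [t [f [p id]]]]

7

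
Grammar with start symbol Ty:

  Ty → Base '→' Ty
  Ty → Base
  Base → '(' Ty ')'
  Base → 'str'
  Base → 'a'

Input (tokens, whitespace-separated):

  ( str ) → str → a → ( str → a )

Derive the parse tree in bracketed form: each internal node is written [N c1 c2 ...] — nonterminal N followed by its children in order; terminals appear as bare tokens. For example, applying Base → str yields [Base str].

Ty
Base → Ty
( Ty ) → Ty
( Base ) → Ty
( str ) → Ty
( str ) → Base → Ty
( str ) → str → Ty
( str ) → str → Base → Ty
( str ) → str → a → Ty
( str ) → str → a → Base
( str ) → str → a → ( Ty )
( str ) → str → a → ( Base → Ty )
( str ) → str → a → ( str → Ty )
( str ) → str → a → ( str → Base )
( str ) → str → a → ( str → a )

[Ty [Base ( [Ty [Base str]] )] → [Ty [Base str] → [Ty [Base a] → [Ty [Base ( [Ty [Base str] → [Ty [Base a]]] )]]]]]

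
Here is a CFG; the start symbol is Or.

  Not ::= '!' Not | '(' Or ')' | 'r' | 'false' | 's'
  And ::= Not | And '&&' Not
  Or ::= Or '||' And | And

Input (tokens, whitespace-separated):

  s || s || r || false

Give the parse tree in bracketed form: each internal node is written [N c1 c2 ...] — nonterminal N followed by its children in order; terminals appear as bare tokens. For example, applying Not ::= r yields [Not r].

Or
Or || And
Or || And || And
Or || And || And || And
And || And || And || And
Not || And || And || And
s || And || And || And
s || Not || And || And
s || s || And || And
s || s || Not || And
s || s || r || And
s || s || r || Not
s || s || r || false

[Or [Or [Or [Or [And [Not s]]] || [And [Not s]]] || [And [Not r]]] || [And [Not false]]]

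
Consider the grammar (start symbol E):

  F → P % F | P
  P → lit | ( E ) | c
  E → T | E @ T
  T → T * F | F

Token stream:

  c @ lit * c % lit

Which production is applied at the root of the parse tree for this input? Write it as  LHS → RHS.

E → E @ T

[E [E [T [F [P c]]]] @ [T [T [F [P lit]]] * [F [P c] % [F [P lit]]]]]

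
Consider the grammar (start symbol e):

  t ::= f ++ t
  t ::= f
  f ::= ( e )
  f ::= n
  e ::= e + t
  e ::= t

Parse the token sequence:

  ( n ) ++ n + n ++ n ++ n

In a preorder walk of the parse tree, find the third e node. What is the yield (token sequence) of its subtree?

[e [e [t [f ( [e [t [f n]]] )] ++ [t [f n]]]] + [t [f n] ++ [t [f n] ++ [t [f n]]]]]

n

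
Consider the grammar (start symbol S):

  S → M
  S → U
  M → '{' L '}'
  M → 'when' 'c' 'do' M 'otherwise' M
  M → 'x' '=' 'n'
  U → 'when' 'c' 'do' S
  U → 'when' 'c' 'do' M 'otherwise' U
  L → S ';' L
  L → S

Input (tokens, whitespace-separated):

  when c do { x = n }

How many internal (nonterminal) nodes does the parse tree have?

[S [U when c do [S [M { [L [S [M x = n]]] }]]]]

7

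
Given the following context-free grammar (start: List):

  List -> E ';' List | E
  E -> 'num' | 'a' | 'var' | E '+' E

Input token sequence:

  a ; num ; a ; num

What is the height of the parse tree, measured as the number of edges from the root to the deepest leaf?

5

[List [E a] ; [List [E num] ; [List [E a] ; [List [E num]]]]]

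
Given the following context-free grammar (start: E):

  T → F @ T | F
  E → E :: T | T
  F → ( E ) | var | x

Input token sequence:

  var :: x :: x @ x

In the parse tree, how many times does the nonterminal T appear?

[E [E [E [T [F var]]] :: [T [F x]]] :: [T [F x] @ [T [F x]]]]

4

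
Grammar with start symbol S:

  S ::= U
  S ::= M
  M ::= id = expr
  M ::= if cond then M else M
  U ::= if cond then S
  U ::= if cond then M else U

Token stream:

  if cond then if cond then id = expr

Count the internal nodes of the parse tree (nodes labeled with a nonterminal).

[S [U if cond then [S [U if cond then [S [M id = expr]]]]]]

6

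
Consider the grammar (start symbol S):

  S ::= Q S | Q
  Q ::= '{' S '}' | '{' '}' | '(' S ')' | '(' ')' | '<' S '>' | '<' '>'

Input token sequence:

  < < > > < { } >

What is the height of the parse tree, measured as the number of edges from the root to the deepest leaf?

5

[S [Q < [S [Q < >]] >] [S [Q < [S [Q { }]] >]]]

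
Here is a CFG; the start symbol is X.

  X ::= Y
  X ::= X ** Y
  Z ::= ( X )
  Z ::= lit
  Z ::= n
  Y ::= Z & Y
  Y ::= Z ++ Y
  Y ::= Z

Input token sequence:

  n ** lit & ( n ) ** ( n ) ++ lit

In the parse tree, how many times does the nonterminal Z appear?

[X [X [X [Y [Z n]]] ** [Y [Z lit] & [Y [Z ( [X [Y [Z n]]] )]]]] ** [Y [Z ( [X [Y [Z n]]] )] ++ [Y [Z lit]]]]

7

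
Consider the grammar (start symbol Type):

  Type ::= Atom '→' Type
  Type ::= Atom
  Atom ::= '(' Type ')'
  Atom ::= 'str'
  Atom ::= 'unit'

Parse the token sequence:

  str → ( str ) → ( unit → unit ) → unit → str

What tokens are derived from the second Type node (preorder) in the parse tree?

( str ) → ( unit → unit ) → unit → str

[Type [Atom str] → [Type [Atom ( [Type [Atom str]] )] → [Type [Atom ( [Type [Atom unit] → [Type [Atom unit]]] )] → [Type [Atom unit] → [Type [Atom str]]]]]]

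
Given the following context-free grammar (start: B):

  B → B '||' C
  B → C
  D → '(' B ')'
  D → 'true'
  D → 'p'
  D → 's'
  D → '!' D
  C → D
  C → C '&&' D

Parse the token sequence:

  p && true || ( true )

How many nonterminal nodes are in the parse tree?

[B [B [C [C [D p]] && [D true]]] || [C [D ( [B [C [D true]]] )]]]

11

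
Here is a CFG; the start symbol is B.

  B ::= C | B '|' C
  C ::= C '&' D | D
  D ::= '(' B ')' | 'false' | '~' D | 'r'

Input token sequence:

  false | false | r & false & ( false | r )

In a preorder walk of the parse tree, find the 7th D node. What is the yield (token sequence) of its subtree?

[B [B [B [C [D false]]] | [C [D false]]] | [C [C [C [D r]] & [D false]] & [D ( [B [B [C [D false]]] | [C [D r]]] )]]]

r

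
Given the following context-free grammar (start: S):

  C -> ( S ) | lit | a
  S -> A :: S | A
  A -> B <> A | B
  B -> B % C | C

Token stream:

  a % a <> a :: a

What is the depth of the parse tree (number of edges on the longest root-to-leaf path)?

5

[S [A [B [B [C a]] % [C a]] <> [A [B [C a]]]] :: [S [A [B [C a]]]]]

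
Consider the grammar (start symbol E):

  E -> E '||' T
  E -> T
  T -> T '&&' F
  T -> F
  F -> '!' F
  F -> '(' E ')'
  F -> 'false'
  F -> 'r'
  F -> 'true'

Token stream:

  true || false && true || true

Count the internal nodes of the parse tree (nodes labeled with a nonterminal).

11

[E [E [E [T [F true]]] || [T [T [F false]] && [F true]]] || [T [F true]]]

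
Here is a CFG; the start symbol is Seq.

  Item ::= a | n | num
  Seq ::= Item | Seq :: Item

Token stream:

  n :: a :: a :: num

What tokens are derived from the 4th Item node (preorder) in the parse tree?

[Seq [Seq [Seq [Seq [Item n]] :: [Item a]] :: [Item a]] :: [Item num]]

num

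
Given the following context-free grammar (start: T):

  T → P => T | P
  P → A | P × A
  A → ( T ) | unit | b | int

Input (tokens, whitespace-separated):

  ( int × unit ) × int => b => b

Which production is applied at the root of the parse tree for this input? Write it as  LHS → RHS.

T → P => T

[T [P [P [A ( [T [P [P [A int]] × [A unit]]] )]] × [A int]] => [T [P [A b]] => [T [P [A b]]]]]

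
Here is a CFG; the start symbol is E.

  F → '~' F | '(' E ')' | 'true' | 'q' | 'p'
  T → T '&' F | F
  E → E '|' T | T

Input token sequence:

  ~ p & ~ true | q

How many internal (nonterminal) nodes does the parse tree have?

10

[E [E [T [T [F ~ [F p]]] & [F ~ [F true]]]] | [T [F q]]]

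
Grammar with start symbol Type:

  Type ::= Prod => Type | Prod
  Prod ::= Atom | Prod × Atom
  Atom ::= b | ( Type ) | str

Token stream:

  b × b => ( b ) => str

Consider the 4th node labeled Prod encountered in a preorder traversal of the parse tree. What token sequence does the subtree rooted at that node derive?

b

[Type [Prod [Prod [Atom b]] × [Atom b]] => [Type [Prod [Atom ( [Type [Prod [Atom b]]] )]] => [Type [Prod [Atom str]]]]]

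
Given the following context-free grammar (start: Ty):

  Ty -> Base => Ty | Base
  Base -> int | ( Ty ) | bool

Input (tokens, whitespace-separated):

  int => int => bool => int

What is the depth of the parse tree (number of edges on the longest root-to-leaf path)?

[Ty [Base int] => [Ty [Base int] => [Ty [Base bool] => [Ty [Base int]]]]]

5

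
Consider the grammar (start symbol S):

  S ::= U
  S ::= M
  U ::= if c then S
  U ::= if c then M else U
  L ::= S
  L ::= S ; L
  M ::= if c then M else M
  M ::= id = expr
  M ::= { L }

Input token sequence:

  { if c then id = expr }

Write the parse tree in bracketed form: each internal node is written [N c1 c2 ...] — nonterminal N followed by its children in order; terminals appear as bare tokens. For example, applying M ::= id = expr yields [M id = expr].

[S [M { [L [S [U if c then [S [M id = expr]]]]] }]]

S
M
{ L }
{ S }
{ U }
{ if c then S }
{ if c then M }
{ if c then id = expr }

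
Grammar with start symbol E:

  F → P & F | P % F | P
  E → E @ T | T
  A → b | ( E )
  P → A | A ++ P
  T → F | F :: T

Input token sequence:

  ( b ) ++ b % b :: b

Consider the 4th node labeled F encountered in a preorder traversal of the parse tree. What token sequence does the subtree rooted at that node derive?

b

[E [T [F [P [A ( [E [T [F [P [A b]]]]] )] ++ [P [A b]]] % [F [P [A b]]]] :: [T [F [P [A b]]]]]]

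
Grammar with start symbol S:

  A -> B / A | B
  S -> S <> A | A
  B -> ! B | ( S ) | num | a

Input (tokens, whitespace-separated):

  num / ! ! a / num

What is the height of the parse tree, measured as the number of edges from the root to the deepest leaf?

[S [A [B num] / [A [B ! [B ! [B a]]] / [A [B num]]]]]

6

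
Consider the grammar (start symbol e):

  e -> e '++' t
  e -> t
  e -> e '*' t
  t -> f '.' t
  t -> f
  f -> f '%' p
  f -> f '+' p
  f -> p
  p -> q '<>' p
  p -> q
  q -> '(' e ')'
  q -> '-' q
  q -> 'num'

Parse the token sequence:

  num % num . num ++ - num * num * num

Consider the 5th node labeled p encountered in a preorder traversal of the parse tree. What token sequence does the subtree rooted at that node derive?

num

[e [e [e [e [t [f [f [p [q num]]] % [p [q num]]] . [t [f [p [q num]]]]]] ++ [t [f [p [q - [q num]]]]]] * [t [f [p [q num]]]]] * [t [f [p [q num]]]]]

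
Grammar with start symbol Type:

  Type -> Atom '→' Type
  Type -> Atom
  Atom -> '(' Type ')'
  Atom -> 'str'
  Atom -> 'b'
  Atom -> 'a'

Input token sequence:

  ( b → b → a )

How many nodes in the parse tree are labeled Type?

4

[Type [Atom ( [Type [Atom b] → [Type [Atom b] → [Type [Atom a]]]] )]]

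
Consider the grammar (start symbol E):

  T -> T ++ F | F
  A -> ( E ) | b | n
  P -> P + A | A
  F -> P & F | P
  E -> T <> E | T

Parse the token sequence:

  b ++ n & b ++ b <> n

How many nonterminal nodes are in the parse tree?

21

[E [T [T [T [F [P [A b]]]] ++ [F [P [A n]] & [F [P [A b]]]]] ++ [F [P [A b]]]] <> [E [T [F [P [A n]]]]]]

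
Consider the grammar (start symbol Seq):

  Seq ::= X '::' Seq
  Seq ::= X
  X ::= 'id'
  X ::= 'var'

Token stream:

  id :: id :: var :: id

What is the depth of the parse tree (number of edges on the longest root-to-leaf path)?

5

[Seq [X id] :: [Seq [X id] :: [Seq [X var] :: [Seq [X id]]]]]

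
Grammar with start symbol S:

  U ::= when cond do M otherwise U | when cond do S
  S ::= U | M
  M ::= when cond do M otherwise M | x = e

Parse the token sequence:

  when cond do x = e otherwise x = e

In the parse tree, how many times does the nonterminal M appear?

[S [M when cond do [M x = e] otherwise [M x = e]]]

3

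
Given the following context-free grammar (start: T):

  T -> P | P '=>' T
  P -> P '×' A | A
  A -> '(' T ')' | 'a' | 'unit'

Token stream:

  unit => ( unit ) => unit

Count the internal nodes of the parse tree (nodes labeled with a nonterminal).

[T [P [A unit]] => [T [P [A ( [T [P [A unit]]] )]] => [T [P [A unit]]]]]

12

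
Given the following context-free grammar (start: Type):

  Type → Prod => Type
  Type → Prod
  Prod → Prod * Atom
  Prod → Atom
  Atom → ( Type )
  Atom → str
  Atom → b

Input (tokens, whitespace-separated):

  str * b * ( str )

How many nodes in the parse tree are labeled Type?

[Type [Prod [Prod [Prod [Atom str]] * [Atom b]] * [Atom ( [Type [Prod [Atom str]]] )]]]

2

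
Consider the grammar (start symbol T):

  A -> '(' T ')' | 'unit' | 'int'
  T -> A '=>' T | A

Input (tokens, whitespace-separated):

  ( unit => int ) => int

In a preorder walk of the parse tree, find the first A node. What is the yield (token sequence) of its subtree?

( unit => int )

[T [A ( [T [A unit] => [T [A int]]] )] => [T [A int]]]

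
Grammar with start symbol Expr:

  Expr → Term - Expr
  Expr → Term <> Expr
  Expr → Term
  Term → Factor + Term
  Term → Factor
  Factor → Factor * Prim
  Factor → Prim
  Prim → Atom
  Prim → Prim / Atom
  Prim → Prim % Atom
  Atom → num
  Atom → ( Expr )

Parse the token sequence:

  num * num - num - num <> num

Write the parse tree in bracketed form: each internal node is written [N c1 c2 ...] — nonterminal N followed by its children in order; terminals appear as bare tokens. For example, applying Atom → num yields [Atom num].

Expr
Term - Expr
Factor - Expr
Factor * Prim - Expr
Prim * Prim - Expr
Atom * Prim - Expr
num * Prim - Expr
num * Atom - Expr
num * num - Expr
num * num - Term - Expr
num * num - Factor - Expr
num * num - Prim - Expr
num * num - Atom - Expr
num * num - num - Expr
num * num - num - Term <> Expr
num * num - num - Factor <> Expr
num * num - num - Prim <> Expr
num * num - num - Atom <> Expr
num * num - num - num <> Expr
num * num - num - num <> Term
num * num - num - num <> Factor
num * num - num - num <> Prim
num * num - num - num <> Atom
num * num - num - num <> num

[Expr [Term [Factor [Factor [Prim [Atom num]]] * [Prim [Atom num]]]] - [Expr [Term [Factor [Prim [Atom num]]]] - [Expr [Term [Factor [Prim [Atom num]]]] <> [Expr [Term [Factor [Prim [Atom num]]]]]]]]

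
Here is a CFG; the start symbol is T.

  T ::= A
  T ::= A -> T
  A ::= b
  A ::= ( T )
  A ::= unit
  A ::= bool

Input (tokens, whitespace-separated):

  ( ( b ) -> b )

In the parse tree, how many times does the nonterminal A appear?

[T [A ( [T [A ( [T [A b]] )] -> [T [A b]]] )]]

4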